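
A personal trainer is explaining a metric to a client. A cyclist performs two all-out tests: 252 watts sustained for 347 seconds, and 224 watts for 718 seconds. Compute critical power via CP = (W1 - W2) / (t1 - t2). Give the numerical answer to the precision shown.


W1 = P1 * t1 = 252 * 347 = 87444 J
W2 = P2 * t2 = 224 * 718 = 160832 J
CP = (87444 - 160832) / (347 - 718)
= 197.81 W

197.81 W


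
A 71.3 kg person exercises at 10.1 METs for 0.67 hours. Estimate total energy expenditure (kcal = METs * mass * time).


Energy = METs * mass(kg) * time(h)
= 10.1 * 71.3 * 0.67
= 482.49 kcal

482.49 kcal


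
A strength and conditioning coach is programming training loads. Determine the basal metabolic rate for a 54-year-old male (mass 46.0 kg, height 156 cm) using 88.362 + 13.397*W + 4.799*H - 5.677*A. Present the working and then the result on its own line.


BMR = 88.362 + 13.397*46.0 + 4.799*156 - 5.677*54
= 1146.71 kcal/day

1146.71 kcal/day


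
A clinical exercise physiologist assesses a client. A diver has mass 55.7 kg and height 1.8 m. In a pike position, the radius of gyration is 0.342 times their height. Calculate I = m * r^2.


r = 0.342 * 1.8 = 0.6156 m
I = m * r^2 = 55.7 * 0.378963 = 21.108 kg*m^2

21.108 kg*m^2


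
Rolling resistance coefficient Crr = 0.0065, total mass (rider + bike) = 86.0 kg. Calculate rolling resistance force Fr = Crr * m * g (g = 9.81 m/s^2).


Fr = Crr * m * g
= 0.0065 * 86.0 * 9.81
= 5.484 N

5.484 N


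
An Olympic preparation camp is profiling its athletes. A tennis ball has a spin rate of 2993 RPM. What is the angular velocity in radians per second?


Convert RPM to rad/s: multiply by 2*pi and divide by 60
omega = 2993 * 2 * pi / 60
= 313.426 rad/s

313.426 rad/s


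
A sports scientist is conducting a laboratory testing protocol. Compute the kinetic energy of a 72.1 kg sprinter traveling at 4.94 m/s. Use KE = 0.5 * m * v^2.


Velocity squared = 24.4036
KE = 0.5 * 72.1 * 24.4036 = 879.75 J

879.75 J


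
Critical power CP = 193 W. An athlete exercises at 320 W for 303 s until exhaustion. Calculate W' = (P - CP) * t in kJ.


P - CP = 320 - 193 = 127 W
W' = 127 * 303 = 38481 J
= 38481 / 1000 = 38.481 kJ

38.481 kJ


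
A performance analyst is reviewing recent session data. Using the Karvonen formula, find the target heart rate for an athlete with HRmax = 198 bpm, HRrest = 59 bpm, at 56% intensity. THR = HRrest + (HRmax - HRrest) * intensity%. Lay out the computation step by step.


HRR = 198 - 59 = 139
THR = 59 + 139 * 0.56
= 59 + 77.84
= 136.84 bpm

136.84 bpm


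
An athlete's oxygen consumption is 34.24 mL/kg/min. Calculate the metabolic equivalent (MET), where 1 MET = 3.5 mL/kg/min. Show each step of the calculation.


MET = VO2 / 3.5
= 34.24 / 3.5
= 9.78 METs

9.78 METs


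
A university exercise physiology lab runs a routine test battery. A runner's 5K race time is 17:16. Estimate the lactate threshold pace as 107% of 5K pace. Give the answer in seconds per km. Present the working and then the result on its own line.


Total race time = 17*60 + 16 = 1036 seconds
5K pace = 1036 / 5 = 207.2 sec/km
LT pace = 207.2 * 1.07 = 221.7 sec/km

221.7 s/km


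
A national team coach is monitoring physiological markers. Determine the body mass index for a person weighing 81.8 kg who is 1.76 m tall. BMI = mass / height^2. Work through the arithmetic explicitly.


BMI = mass / height^2
= 81.8 / 1.76^2
= 81.8 / 3.0976
= 26.41 kg/m^2

26.41 kg/m^2


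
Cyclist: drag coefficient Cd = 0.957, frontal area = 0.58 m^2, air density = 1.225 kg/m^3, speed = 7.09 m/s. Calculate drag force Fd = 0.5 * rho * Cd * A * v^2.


v^2 = 7.09^2 = 50.2681
Fd = 0.5 * 1.225 * 0.957 * 0.58 * 50.2681
= 17.09 N

17.09 N


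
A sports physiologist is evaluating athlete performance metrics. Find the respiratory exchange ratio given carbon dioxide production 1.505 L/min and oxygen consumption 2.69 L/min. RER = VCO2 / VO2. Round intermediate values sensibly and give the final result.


VCO2 = 1.505 L/min
VO2 = 2.69 L/min
RER = 1.505 / 2.69 = 0.5595

0.5595


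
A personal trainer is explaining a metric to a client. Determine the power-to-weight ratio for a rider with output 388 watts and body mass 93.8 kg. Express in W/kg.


P/W = 388 / 93.8 = 4.136 W/kg

4.136 W/kg


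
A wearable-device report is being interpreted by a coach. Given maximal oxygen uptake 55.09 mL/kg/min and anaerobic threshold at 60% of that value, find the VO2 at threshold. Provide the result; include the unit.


Percentage as decimal = 0.6
VO2 at AT = 55.09 * 0.6 = 33.05 mL/kg/min

33.05 mL/kg/min


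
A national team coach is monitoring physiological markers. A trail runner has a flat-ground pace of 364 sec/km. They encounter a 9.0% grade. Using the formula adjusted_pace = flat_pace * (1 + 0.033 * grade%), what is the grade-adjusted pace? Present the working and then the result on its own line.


Grade factor = 1 + 0.033 * 9.0 = 1.297
Adjusted = 364 * 1.297 = 472.11 sec/km

472.11 s/km


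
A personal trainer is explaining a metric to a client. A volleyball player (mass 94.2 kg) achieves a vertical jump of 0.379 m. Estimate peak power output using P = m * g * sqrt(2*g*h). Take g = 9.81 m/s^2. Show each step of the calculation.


2 * g * h = 2 * 9.81 * 0.379 = 7.43598
sqrt(7.43598) = 2.726899 m/s
P = 94.2 * 9.81 * 2.726899 = 2519.93 W

2519.93 W


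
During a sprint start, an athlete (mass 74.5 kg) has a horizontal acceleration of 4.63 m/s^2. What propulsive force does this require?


Propulsive force = mass * acceleration
= 74.5 kg * 4.63 m/s^2
= 344.94 N

344.94 N


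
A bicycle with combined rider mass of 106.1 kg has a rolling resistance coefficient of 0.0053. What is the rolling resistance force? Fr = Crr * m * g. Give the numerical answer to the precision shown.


Fr = 0.0053 * 106.1 * 9.81
= 0.56233 * 9.81
= 5.516 N

5.516 N


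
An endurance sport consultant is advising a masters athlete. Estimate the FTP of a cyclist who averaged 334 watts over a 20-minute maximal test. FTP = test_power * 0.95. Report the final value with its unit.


FTP = 334 * 0.95 = 317.3 W

317.3 W


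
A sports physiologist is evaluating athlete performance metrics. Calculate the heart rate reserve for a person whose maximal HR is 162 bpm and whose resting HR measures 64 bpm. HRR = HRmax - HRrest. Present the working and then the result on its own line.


HRmax = 162 bpm
HRrest = 64 bpm
HRR = 162 - 64 = 98 bpm

98 bpm


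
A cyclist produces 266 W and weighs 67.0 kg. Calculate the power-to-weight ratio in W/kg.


P/W = power / mass
= 266 / 67.0
= 3.97 W/kg

3.97 W/kg


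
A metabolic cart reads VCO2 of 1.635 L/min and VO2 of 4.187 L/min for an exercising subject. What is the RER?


RER = VCO2 / VO2 = 1.635 / 4.187 = 0.3905

0.3905


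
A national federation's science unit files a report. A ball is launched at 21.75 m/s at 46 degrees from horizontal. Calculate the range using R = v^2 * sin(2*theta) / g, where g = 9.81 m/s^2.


sin(2 * 46) = sin(92) = 0.999391
v^2 = 21.75^2 = 473.0625
R = 473.0625 * 0.999391 / 9.81
= 48.193 m

48.193 m


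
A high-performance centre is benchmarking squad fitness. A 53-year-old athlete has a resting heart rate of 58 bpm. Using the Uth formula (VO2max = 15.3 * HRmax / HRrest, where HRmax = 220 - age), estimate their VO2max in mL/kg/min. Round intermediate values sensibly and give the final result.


HRmax = 220 - 53 = 167 bpm
Ratio = HRmax / HRrest = 167 / 58 = 2.8793
VO2max = 15.3 * 2.8793 = 44.05 mL/kg/min

44.05 mL/kg/min


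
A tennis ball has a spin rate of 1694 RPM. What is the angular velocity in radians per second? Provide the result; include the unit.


Convert RPM to rad/s: multiply by 2*pi and divide by 60
omega = 1694 * 2 * pi / 60
= 177.395 rad/s

177.395 rad/s


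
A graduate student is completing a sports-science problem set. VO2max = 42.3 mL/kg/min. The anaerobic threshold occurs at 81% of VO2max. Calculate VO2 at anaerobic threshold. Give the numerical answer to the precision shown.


AT fraction = 81 / 100 = 0.81
AT VO2 = 42.3 * 0.81
= 34.26 mL/kg/min

34.26 mL/kg/min


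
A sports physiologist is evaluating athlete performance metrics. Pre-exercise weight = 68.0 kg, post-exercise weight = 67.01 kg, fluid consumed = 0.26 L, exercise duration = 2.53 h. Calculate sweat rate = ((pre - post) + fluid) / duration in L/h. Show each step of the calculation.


Weight loss = 68.0 - 67.01 = 0.99 kg (approx L)
Total sweat = 0.99 + 0.26 = 1.25 L
Sweat rate = 1.25 / 2.53 = 0.494 L/h

0.494 L/h


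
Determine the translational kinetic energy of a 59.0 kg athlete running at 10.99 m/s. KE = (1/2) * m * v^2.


KE = 0.5 * m * v^2
= 0.5 * 59.0 * 10.99^2
= 0.5 * 59.0 * 120.7801
= 3563.01 J

3563.01 J


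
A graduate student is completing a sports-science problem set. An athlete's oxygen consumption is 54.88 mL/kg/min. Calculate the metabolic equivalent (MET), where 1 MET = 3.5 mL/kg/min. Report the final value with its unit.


MET = VO2 / 3.5
= 54.88 / 3.5
= 15.68 METs

15.68 METs


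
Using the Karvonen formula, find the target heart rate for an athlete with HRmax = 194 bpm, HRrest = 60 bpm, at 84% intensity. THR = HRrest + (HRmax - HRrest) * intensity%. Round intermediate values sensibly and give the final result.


HRR = 194 - 60 = 134
THR = 60 + 134 * 0.84
= 60 + 112.56
= 172.56 bpm

172.56 bpm


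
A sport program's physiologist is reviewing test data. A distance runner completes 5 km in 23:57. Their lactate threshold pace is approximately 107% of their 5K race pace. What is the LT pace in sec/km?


Convert to seconds: 23 min 57 s = 1437 s
Pace per km = 1437 / 5 = 287.4 s/km
LT pace = 287.4 * 1.07 = 307.52 s/km

307.52 s/km


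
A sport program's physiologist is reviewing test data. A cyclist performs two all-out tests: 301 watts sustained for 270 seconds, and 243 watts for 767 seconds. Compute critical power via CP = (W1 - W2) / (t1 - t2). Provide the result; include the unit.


W1 = P1 * t1 = 301 * 270 = 81270 J
W2 = P2 * t2 = 243 * 767 = 186381 J
CP = (81270 - 186381) / (270 - 767)
= 211.49 W

211.49 W


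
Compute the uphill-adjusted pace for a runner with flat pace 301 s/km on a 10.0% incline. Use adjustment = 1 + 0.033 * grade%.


Adjustment factor = 1 + 0.033 * 10.0 = 1.33
Grade-adjusted pace = 301 * 1.33 = 400.33 s/km

400.33 s/km


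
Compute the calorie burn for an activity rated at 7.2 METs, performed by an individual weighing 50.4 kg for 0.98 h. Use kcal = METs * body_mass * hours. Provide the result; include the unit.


Product of METs and mass = 7.2 * 50.4 = 362.88
Total kcal = 362.88 * 0.98 = 355.62 kcal

355.62 kcal


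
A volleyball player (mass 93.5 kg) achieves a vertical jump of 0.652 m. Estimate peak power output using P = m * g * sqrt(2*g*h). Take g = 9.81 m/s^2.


2 * g * h = 2 * 9.81 * 0.652 = 12.79224
sqrt(12.79224) = 3.576624 m/s
P = 93.5 * 9.81 * 3.576624 = 3280.6 W

3280.6 W


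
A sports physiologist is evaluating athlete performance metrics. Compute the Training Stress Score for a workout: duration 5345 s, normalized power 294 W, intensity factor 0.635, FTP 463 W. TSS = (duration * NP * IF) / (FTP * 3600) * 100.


Product = 5345 * 294 * 0.635 = 997858.05
Base = 463 * 3600 = 1666800
TSS = 997858.05 / 1666800 * 100 = 59.87

59.87 TSS


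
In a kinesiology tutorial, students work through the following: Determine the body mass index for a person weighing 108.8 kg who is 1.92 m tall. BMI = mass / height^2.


BMI = mass / height^2
= 108.8 / 1.92^2
= 108.8 / 3.6864
= 29.51 kg/m^2

29.51 kg/m^2


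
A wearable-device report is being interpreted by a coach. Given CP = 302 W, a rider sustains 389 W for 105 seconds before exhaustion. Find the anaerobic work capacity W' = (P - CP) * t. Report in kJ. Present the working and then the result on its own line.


Excess power = 389 - 302 = 87 W
Work above CP = 87 * 105 = 9135 J
W' = 9.135 kJ

9.135 kJ


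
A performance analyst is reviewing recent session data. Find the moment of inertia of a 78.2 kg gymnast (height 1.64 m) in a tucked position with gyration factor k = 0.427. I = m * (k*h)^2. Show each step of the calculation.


Radius of gyration = 0.427 * 1.64 = 0.70028 m
I = 78.2 * 0.70028^2
= 78.2 * 0.490392
= 38.349 kg*m^2

38.349 kg*m^2


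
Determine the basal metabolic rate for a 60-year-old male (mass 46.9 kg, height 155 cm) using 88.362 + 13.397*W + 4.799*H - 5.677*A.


BMR = 88.362 + 13.397*46.9 + 4.799*155 - 5.677*60
= 1119.91 kcal/day

1119.91 kcal/day


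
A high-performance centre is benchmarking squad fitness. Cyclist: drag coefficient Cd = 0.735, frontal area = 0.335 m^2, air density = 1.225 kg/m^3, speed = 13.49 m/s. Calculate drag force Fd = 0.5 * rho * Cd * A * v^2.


v^2 = 13.49^2 = 181.9801
Fd = 0.5 * 1.225 * 0.735 * 0.335 * 181.9801
= 27.445 N

27.445 N


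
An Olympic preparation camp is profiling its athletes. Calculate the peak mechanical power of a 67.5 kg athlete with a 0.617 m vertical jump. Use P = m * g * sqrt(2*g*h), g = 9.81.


First, sqrt(2gh) = sqrt(2 * 9.81 * 0.617)
= sqrt(12.10554) = 3.479302 m/s
Power = 67.5 * 9.81 * 3.479302 = 2303.91 W

2303.91 W


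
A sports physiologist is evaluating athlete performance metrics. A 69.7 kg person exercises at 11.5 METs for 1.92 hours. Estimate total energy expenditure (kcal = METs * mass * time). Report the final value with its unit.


Energy = METs * mass(kg) * time(h)
= 11.5 * 69.7 * 1.92
= 1538.98 kcal

1538.98 kcal


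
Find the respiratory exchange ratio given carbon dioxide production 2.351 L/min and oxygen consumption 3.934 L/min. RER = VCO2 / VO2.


VCO2 = 2.351 L/min
VO2 = 3.934 L/min
RER = 2.351 / 3.934 = 0.5976

0.5976


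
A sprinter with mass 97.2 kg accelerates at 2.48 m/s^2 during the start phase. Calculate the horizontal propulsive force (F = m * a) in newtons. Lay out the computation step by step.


F = m * a
= 97.2 * 2.48
= 241.06 N

241.06 N


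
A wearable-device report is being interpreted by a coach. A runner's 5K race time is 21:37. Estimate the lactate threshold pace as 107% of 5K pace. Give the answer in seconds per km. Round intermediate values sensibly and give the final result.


Total race time = 21*60 + 37 = 1297 seconds
5K pace = 1297 / 5 = 259.4 sec/km
LT pace = 259.4 * 1.07 = 277.56 sec/km

277.56 s/km


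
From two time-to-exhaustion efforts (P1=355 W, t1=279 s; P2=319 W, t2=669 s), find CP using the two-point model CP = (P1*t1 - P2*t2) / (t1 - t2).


Work in trial 1 = 99045 J
Work in trial 2 = 213411 J
Delta work = -114366 J
Delta time = -390 s
CP = -114366 / -390 = 293.25 W

293.25 W


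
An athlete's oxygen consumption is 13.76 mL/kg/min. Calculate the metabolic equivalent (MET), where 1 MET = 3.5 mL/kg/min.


MET = VO2 / 3.5
= 13.76 / 3.5
= 3.93 METs

3.93 METs


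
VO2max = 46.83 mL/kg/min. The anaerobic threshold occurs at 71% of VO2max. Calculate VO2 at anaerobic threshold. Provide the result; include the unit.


AT fraction = 71 / 100 = 0.71
AT VO2 = 46.83 * 0.71
= 33.25 mL/kg/min

33.25 mL/kg/min


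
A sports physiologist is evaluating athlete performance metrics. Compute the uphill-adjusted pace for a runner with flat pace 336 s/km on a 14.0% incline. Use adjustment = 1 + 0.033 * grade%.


Adjustment factor = 1 + 0.033 * 14.0 = 1.462
Grade-adjusted pace = 336 * 1.462 = 491.23 s/km

491.23 s/km


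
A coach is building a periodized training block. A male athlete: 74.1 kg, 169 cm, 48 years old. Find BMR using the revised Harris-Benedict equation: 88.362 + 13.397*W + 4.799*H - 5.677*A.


Intercept = 88.362
Weight contribution = 13.397 * 74.1 = 992.7177
Height contribution = 4.799 * 169 = 811.031
Age contribution = 5.677 * 48 = 272.496
BMR = 88.362 + 992.7177 + 811.031 - 272.496
= 1619.61 kcal/day

1619.61 kcal/day


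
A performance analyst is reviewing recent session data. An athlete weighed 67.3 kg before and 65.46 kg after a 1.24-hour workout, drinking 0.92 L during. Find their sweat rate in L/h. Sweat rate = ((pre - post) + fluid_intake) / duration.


Body mass change = 1.84 kg
Total sweat loss = 1.84 + 0.92 = 2.76 L
Rate = 2.76 / 1.24 = 2.226 L/h

2.226 L/h


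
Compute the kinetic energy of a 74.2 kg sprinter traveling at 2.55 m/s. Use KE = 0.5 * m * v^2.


Velocity squared = 6.5025
KE = 0.5 * 74.2 * 6.5025 = 241.24 J

241.24 J


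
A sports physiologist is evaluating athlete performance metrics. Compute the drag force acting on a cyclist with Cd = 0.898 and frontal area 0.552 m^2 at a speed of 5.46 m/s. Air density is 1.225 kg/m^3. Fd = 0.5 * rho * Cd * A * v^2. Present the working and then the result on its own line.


Step 1: v^2 = 29.8116
Step 2: Fd = 0.5 * 1.225 * 0.898 * 0.552 * 29.8116
= 9.051 N

9.051 N


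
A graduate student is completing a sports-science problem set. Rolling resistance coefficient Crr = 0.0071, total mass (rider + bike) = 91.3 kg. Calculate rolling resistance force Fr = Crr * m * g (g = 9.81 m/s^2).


Fr = Crr * m * g
= 0.0071 * 91.3 * 9.81
= 6.359 N

6.359 N


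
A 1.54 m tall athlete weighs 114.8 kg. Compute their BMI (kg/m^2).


height^2 = 2.3716 m^2
BMI = 114.8 / 2.3716 = 48.41 kg/m^2

48.41 kg/m^2


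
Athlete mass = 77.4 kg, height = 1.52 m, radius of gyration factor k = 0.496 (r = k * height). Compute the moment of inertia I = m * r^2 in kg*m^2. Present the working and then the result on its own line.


r = k * height = 0.496 * 1.52 = 0.75392 m
r^2 = 0.75392^2 = 0.568395
I = 77.4 * 0.568395 = 43.994 kg*m^2

43.994 kg*m^2


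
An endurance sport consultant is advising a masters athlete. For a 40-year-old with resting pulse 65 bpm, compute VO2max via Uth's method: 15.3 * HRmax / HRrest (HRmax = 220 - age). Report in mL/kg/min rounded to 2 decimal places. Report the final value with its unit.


Step 1: HRmax = 220 - 40 = 180 bpm
Step 2: Ratio = 180 / 65 = 2.7692
Step 3: VO2max = 15.3 * 2.7692 = 42.37 mL/kg/min

42.37 mL/kg/min


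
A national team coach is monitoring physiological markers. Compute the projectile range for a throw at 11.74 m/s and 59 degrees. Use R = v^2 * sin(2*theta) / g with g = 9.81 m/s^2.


Two times the angle = 118 degrees
sin(118) = 0.882948
R = 137.8276 * 0.882948 / 9.81 = 12.405 m

12.405 m


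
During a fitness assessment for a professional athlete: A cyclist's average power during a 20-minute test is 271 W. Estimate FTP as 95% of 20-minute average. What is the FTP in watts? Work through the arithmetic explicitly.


FTP = 20-min power * 0.95
= 271 * 0.95
= 257.45 W

257.45 W


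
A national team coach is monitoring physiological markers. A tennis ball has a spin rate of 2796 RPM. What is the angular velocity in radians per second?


Convert RPM to rad/s: multiply by 2*pi and divide by 60
omega = 2796 * 2 * pi / 60
= 292.796 rad/s

292.796 rad/s


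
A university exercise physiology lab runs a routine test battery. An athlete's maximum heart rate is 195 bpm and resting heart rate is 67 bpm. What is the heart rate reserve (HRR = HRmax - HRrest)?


HRR = HRmax - HRrest
= 195 - 67
= 128 bpm

128 bpm


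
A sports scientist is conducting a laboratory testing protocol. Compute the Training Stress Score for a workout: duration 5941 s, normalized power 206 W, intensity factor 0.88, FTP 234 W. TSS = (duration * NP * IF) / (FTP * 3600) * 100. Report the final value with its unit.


Product = 5941 * 206 * 0.88 = 1076984.48
Base = 234 * 3600 = 842400
TSS = 1076984.48 / 842400 * 100 = 127.85

127.85 TSS


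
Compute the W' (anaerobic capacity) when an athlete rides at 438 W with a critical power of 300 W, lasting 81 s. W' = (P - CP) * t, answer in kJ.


Above-CP power = 138 W
Duration = 81 s
W' = 138 * 81 = 11178 J
Convert: 11178 / 1000 = 11.178 kJ

11.178 kJ


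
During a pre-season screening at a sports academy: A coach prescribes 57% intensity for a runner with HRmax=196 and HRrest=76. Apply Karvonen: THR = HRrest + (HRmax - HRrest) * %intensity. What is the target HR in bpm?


Heart rate reserve = 196 - 76 = 120
Intensity fraction = 57 / 100 = 0.57
THR = 76 + 120 * 0.57 = 144.4 bpm

144.4 bpm


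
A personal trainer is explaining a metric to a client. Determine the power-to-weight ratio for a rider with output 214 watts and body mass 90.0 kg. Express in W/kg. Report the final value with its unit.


P/W = 214 / 90.0 = 2.378 W/kg

2.378 W/kg


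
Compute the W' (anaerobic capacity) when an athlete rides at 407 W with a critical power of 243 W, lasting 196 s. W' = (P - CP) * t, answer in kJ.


Above-CP power = 164 W
Duration = 196 s
W' = 164 * 196 = 32144 J
Convert: 32144 / 1000 = 32.144 kJ

32.144 kJ


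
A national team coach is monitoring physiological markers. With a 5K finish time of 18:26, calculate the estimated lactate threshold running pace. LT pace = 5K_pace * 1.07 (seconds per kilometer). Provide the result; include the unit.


Race duration = 1106 s for 5 km
Average pace = 1106 / 5 = 221.2 s/km
LT pace = 221.2 * 1.07
= 236.68 s/km

236.68 s/km


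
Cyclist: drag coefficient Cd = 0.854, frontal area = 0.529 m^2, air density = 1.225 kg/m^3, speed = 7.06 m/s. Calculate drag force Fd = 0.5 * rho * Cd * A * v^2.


v^2 = 7.06^2 = 49.8436
Fd = 0.5 * 1.225 * 0.854 * 0.529 * 49.8436
= 13.792 N

13.792 N


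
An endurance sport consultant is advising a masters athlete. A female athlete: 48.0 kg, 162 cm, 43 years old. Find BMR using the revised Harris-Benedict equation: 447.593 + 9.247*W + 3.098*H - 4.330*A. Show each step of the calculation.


Intercept = 447.593
Weight contribution = 9.247 * 48.0 = 443.856
Height contribution = 3.098 * 162 = 501.876
Age contribution = 4.33 * 43 = 186.19
BMR = 447.593 + 443.856 + 501.876 - 186.19
= 1207.14 kcal/day

1207.14 kcal/day


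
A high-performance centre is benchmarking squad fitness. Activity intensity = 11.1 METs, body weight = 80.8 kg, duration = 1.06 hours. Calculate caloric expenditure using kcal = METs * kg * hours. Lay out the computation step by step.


kcal = 11.1 * 80.8 * 1.06
= 896.88 * 1.06
= 950.69 kcal

950.69 kcal


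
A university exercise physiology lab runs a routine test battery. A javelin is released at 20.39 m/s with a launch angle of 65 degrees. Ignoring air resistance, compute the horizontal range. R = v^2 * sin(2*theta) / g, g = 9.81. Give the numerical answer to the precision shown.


Launch speed squared = 415.7521
sin(2 * 65 deg) = 0.766044
Range = 415.7521 * 0.766044 / 9.81
= 32.465 m

32.465 m


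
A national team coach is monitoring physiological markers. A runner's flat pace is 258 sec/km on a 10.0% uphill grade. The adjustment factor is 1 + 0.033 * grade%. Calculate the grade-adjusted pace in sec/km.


Factor = 1 + 0.033 * 10.0 = 1.33
Adjusted pace = 258 * 1.33
= 343.14 sec/km

343.14 s/km


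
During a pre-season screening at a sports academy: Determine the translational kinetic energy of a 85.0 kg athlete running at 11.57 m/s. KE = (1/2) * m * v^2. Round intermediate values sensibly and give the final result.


KE = 0.5 * m * v^2
= 0.5 * 85.0 * 11.57^2
= 0.5 * 85.0 * 133.8649
= 5689.26 J

5689.26 J


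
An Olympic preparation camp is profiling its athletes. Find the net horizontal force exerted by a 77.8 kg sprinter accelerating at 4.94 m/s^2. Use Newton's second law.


Newton's second law: F = m * a
F = 77.8 * 4.94 = 384.33 N

384.33 N


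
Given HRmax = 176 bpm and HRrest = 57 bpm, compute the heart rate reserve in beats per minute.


Heart rate reserve = maximum HR minus resting HR
HRR = 176 - 57 = 119 bpm

119 bpm


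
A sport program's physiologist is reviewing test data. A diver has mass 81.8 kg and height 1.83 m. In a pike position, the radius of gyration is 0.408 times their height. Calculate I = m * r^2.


r = 0.408 * 1.83 = 0.74664 m
I = m * r^2 = 81.8 * 0.557471 = 45.601 kg*m^2

45.601 kg*m^2


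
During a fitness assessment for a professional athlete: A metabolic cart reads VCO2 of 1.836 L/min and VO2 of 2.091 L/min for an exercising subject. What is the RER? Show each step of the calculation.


RER = VCO2 / VO2 = 1.836 / 2.091 = 0.878

0.878


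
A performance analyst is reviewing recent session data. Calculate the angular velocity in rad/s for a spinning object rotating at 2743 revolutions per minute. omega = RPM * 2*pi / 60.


omega = RPM * 2*pi / 60
= 2743 * 6.28318531 / 60
= 287.246 rad/s

287.246 rad/s


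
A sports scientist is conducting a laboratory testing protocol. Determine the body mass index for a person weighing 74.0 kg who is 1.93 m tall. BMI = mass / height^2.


BMI = mass / height^2
= 74.0 / 1.93^2
= 74.0 / 3.7249
= 19.87 kg/m^2

19.87 kg/m^2


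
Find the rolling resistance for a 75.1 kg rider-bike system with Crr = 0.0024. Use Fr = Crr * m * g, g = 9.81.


m * g = 75.1 * 9.81 = 736.731 N
Fr = 0.0024 * 736.731 = 1.768 N

1.768 N


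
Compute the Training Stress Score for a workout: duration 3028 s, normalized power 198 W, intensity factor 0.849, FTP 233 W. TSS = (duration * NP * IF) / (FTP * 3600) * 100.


Product = 3028 * 198 * 0.849 = 509012.856
Base = 233 * 3600 = 838800
TSS = 509012.856 / 838800 * 100 = 60.68

60.68 TSS


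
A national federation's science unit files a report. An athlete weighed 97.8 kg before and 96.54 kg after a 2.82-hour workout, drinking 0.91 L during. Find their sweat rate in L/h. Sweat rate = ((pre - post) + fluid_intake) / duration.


Body mass change = 1.26 kg
Total sweat loss = 1.26 + 0.91 = 2.17 L
Rate = 2.17 / 2.82 = 0.77 L/h

0.77 L/h


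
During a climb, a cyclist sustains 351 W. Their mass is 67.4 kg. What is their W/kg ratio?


Power-to-weight = 351 W / 67.4 kg
= 5.208 W/kg

5.208 W/kg


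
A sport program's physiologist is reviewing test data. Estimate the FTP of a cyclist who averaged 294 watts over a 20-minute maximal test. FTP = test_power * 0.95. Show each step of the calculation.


FTP = 294 * 0.95 = 279.3 W

279.3 W


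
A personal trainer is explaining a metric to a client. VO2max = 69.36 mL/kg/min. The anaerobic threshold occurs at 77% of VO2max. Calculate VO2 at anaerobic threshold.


AT fraction = 77 / 100 = 0.77
AT VO2 = 69.36 * 0.77
= 53.41 mL/kg/min

53.41 mL/kg/min


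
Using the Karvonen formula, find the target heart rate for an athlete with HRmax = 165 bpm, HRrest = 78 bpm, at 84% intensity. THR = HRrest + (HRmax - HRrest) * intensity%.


HRR = 165 - 78 = 87
THR = 78 + 87 * 0.84
= 78 + 73.08
= 151.08 bpm

151.08 bpm


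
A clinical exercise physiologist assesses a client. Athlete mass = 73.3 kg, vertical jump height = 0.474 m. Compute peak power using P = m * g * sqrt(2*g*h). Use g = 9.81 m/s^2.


sqrt(2 * 9.81 * 0.474) = sqrt(9.29988) = 3.04957 m/s
P = 73.3 * 9.81 * 3.04957
= 2192.86 W

2192.86 W


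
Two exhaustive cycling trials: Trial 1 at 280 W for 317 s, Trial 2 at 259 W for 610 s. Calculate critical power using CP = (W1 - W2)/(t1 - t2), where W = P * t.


W1 = 280 * 317 = 88760 J
W2 = 259 * 610 = 157990 J
CP = (88760 - 157990) / (317 - 610)
= -69230 / -293
= 236.28 W

236.28 W


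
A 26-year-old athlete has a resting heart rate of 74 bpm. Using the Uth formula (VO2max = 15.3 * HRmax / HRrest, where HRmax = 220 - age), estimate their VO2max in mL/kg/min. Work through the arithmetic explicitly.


HRmax = 220 - 26 = 194 bpm
Ratio = HRmax / HRrest = 194 / 74 = 2.6216
VO2max = 15.3 * 2.6216 = 40.11 mL/kg/min

40.11 mL/kg/min


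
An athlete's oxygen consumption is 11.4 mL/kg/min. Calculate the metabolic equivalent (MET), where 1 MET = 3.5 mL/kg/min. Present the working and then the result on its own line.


MET = VO2 / 3.5
= 11.4 / 3.5
= 3.26 METs

3.26 METs


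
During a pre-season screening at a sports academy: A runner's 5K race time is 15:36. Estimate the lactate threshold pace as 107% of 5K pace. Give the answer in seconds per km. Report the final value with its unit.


Total race time = 15*60 + 36 = 936 seconds
5K pace = 936 / 5 = 187.2 sec/km
LT pace = 187.2 * 1.07 = 200.3 sec/km

200.3 s/km


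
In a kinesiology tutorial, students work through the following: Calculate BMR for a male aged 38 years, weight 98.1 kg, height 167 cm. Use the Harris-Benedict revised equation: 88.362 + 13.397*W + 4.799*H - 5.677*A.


Substituting values:
W term = 13.397 * 98.1 = 1314.2457
H term = 4.799 * 167 = 801.433
A term = 5.677 * 38 = 215.726
BMR = 1988.31 kcal/day

1988.31 kcal/day


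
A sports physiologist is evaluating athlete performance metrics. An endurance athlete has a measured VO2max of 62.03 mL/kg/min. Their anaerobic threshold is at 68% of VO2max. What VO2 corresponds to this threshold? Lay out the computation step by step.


Anaerobic threshold VO2 = VO2max * 68%
= 62.03 * 0.68
= 42.18 mL/kg/min

42.18 mL/kg/min


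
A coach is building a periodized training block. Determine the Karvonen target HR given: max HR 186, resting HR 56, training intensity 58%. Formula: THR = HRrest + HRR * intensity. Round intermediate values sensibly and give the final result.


HRR = HRmax - HRrest = 186 - 56 = 130
THR = 56 + 130 * 0.58
= 131.4 bpm

131.4 bpm


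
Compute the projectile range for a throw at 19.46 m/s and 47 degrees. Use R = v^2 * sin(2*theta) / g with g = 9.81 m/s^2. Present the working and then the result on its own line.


Two times the angle = 94 degrees
sin(94) = 0.997564
R = 378.6916 * 0.997564 / 9.81 = 38.509 m

38.509 m


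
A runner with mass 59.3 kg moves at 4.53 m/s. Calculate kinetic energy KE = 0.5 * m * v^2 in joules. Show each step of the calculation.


v^2 = 4.53^2 = 20.5209
KE = 0.5 * 59.3 * 20.5209
= 608.44 J

608.44 J


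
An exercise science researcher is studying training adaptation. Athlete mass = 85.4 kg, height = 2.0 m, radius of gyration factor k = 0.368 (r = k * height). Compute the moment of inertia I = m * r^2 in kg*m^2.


r = k * height = 0.368 * 2.0 = 0.736 m
r^2 = 0.736^2 = 0.541696
I = 85.4 * 0.541696 = 46.261 kg*m^2

46.261 kg*m^2


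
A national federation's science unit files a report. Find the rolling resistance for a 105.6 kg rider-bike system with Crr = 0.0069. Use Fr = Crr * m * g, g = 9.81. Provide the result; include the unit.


m * g = 105.6 * 9.81 = 1035.936 N
Fr = 0.0069 * 1035.936 = 7.148 N

7.148 N


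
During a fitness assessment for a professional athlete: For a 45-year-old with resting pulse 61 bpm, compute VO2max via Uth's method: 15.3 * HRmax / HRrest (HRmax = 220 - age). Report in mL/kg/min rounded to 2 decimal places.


Step 1: HRmax = 220 - 45 = 175 bpm
Step 2: Ratio = 175 / 61 = 2.8689
Step 3: VO2max = 15.3 * 2.8689 = 43.89 mL/kg/min

43.89 mL/kg/min


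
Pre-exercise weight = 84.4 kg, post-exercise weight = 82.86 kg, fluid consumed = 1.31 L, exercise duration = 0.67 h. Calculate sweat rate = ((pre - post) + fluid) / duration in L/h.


Weight loss = 84.4 - 82.86 = 1.54 kg (approx L)
Total sweat = 1.54 + 1.31 = 2.85 L
Sweat rate = 2.85 / 0.67 = 4.254 L/h

4.254 L/h


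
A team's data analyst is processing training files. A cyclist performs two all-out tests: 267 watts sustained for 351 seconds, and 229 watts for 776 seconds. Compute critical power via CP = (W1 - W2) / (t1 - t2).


W1 = P1 * t1 = 267 * 351 = 93717 J
W2 = P2 * t2 = 229 * 776 = 177704 J
CP = (93717 - 177704) / (351 - 776)
= 197.62 W

197.62 W


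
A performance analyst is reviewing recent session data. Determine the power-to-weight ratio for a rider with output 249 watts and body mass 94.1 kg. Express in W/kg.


P/W = 249 / 94.1 = 2.646 W/kg

2.646 W/kg


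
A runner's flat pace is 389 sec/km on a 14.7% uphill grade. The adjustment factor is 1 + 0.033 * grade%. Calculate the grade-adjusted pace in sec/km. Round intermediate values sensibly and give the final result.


Factor = 1 + 0.033 * 14.7 = 1.4851
Adjusted pace = 389 * 1.4851
= 577.7 sec/km

577.7 s/km


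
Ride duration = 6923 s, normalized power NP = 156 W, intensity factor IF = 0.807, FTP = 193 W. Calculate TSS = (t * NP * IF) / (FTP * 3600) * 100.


Numerator = 6923 * 156 * 0.807 = 871550.316
Denominator = 193 * 3600 = 694800
TSS = 871550.316 / 694800 * 100
= 125.44

125.44 TSS


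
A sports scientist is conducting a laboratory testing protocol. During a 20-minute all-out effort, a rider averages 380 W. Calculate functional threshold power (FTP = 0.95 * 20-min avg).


FTP = 0.95 * 380
= 361.0 W

361.0 W


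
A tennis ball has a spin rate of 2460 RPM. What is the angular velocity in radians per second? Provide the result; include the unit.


Convert RPM to rad/s: multiply by 2*pi and divide by 60
omega = 2460 * 2 * pi / 60
= 257.611 rad/s

257.611 rad/s


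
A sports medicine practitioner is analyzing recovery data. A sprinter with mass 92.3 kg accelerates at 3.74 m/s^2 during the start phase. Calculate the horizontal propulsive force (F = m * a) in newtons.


F = m * a
= 92.3 * 3.74
= 345.2 N

345.2 N


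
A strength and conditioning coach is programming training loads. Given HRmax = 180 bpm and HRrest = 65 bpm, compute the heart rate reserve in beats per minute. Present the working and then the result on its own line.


Heart rate reserve = maximum HR minus resting HR
HRR = 180 - 65 = 115 bpm

115 bpm


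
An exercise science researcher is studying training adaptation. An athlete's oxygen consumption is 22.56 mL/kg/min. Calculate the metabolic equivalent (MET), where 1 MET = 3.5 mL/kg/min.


MET = VO2 / 3.5
= 22.56 / 3.5
= 6.45 METs

6.45 METs


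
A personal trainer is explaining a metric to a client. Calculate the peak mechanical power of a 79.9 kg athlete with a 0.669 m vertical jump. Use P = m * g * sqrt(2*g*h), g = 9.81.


First, sqrt(2gh) = sqrt(2 * 9.81 * 0.669)
= sqrt(13.12578) = 3.622952 m/s
Power = 79.9 * 9.81 * 3.622952 = 2839.74 W

2839.74 W


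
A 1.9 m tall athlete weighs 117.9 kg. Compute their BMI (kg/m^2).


height^2 = 3.61 m^2
BMI = 117.9 / 3.61 = 32.66 kg/m^2

32.66 kg/m^2


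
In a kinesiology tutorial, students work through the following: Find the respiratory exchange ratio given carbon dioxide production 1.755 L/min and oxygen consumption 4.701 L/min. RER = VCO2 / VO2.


VCO2 = 1.755 L/min
VO2 = 4.701 L/min
RER = 1.755 / 4.701 = 0.3733

0.3733


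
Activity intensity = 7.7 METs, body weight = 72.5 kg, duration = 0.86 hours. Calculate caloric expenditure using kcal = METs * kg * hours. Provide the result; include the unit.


kcal = 7.7 * 72.5 * 0.86
= 558.25 * 0.86
= 480.1 kcal

480.1 kcal


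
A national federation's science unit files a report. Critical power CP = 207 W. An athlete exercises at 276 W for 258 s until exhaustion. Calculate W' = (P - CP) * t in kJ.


P - CP = 276 - 207 = 69 W
W' = 69 * 258 = 17802 J
= 17802 / 1000 = 17.802 kJ

17.802 kJ


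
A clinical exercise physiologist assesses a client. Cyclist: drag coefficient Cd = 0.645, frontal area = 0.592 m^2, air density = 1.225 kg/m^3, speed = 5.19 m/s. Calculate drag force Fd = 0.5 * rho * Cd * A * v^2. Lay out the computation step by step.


v^2 = 5.19^2 = 26.9361
Fd = 0.5 * 1.225 * 0.645 * 0.592 * 26.9361
= 6.3 N

6.3 N


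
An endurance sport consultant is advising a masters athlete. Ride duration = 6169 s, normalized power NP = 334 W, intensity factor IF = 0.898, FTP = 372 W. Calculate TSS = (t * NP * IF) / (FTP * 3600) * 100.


Numerator = 6169 * 334 * 0.898 = 1850280.508
Denominator = 372 * 3600 = 1339200
TSS = 1850280.508 / 1339200 * 100
= 138.16

138.16 TSS


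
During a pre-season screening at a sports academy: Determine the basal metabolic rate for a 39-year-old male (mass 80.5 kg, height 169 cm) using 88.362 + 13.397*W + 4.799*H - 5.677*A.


BMR = 88.362 + 13.397*80.5 + 4.799*169 - 5.677*39
= 1756.45 kcal/day

1756.45 kcal/day


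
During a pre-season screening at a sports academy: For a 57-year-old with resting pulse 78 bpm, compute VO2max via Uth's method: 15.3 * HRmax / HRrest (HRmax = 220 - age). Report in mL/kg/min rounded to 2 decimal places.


Step 1: HRmax = 220 - 57 = 163 bpm
Step 2: Ratio = 163 / 78 = 2.0897
Step 3: VO2max = 15.3 * 2.0897 = 31.97 mL/kg/min

31.97 mL/kg/min


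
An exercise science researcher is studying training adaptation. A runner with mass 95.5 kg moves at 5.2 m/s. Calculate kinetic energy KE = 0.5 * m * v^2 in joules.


v^2 = 5.2^2 = 27.04
KE = 0.5 * 95.5 * 27.04
= 1291.16 J

1291.16 J


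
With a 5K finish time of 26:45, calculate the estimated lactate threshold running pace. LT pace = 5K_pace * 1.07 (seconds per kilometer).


Race duration = 1605 s for 5 km
Average pace = 1605 / 5 = 321.0 s/km
LT pace = 321.0 * 1.07
= 343.47 s/km

343.47 s/km


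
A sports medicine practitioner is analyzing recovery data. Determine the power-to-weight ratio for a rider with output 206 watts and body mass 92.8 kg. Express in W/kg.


P/W = 206 / 92.8 = 2.22 W/kg

2.22 W/kg


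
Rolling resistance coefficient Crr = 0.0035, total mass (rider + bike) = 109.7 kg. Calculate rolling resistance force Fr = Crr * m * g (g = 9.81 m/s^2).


Fr = Crr * m * g
= 0.0035 * 109.7 * 9.81
= 3.767 N

3.767 N


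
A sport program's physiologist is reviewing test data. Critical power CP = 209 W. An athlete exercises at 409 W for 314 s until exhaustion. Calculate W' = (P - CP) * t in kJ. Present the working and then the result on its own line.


P - CP = 409 - 209 = 200 W
W' = 200 * 314 = 62800 J
= 62800 / 1000 = 62.8 kJ

62.8 kJ


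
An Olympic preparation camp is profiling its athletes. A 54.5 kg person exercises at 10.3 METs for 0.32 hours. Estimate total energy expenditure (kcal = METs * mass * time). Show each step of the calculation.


Energy = METs * mass(kg) * time(h)
= 10.3 * 54.5 * 0.32
= 179.63 kcal

179.63 kcal


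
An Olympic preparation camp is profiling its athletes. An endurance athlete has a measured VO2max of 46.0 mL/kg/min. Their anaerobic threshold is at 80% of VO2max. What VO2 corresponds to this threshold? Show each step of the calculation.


Anaerobic threshold VO2 = VO2max * 80%
= 46.0 * 0.8
= 36.8 mL/kg/min

36.8 mL/kg/min


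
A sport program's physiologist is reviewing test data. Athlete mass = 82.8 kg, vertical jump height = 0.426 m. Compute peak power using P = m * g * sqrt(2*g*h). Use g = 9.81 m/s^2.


sqrt(2 * 9.81 * 0.426) = sqrt(8.35812) = 2.891041 m/s
P = 82.8 * 9.81 * 2.891041
= 2348.3 W

2348.3 W


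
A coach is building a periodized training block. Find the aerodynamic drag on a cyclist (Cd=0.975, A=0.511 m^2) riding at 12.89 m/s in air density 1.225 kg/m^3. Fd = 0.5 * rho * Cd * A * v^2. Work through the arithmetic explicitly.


Fd = 0.5 * 1.225 * 0.975 * 0.511 * 12.89^2
= 0.5 * 1.225 * 0.975 * 0.511 * 166.1521
= 50.703 N

50.703 N


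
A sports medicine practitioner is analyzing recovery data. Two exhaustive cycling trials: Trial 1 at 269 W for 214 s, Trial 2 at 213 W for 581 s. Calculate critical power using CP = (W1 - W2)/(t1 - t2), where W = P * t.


W1 = 269 * 214 = 57566 J
W2 = 213 * 581 = 123753 J
CP = (57566 - 123753) / (214 - 581)
= -66187 / -367
= 180.35 W

180.35 W


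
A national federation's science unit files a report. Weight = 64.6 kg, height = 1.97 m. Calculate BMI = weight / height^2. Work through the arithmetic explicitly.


height^2 = 1.97^2 = 3.8809
BMI = 64.6 / 3.8809 = 16.65 kg/m^2

16.65 kg/m^2


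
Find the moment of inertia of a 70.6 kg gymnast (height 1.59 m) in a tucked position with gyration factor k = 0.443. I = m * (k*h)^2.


Radius of gyration = 0.443 * 1.59 = 0.70437 m
I = 70.6 * 0.70437^2
= 70.6 * 0.496137
= 35.027 kg*m^2

35.027 kg*m^2


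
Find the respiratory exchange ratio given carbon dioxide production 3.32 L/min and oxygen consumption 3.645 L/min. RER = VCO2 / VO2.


VCO2 = 3.32 L/min
VO2 = 3.645 L/min
RER = 3.32 / 3.645 = 0.9108

0.9108


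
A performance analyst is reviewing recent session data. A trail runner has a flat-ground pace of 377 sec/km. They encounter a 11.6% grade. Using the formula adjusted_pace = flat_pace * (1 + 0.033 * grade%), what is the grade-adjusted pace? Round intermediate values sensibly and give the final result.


Grade factor = 1 + 0.033 * 11.6 = 1.3828
Adjusted = 377 * 1.3828 = 521.32 sec/km

521.32 s/km
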